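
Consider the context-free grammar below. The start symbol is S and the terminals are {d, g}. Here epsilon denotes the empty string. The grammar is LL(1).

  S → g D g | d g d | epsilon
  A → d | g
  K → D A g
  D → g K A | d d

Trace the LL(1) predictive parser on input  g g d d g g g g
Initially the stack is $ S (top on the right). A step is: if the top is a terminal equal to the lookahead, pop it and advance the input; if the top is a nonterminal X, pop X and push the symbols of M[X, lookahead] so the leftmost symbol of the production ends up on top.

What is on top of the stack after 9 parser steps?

step 1: stack=$ S  input=g g d d g g g g $  — expand S → g D g
step 2: stack=$ g D g  input=g g d d g g g g $  — match g
step 3: stack=$ g D  input=g d d g g g g $  — expand D → g K A
step 4: stack=$ g A K g  input=g d d g g g g $  — match g
step 5: stack=$ g A K  input=d d g g g g $  — expand K → D A g
step 6: stack=$ g A g A D  input=d d g g g g $  — expand D → d d
step 7: stack=$ g A g A d d  input=d d g g g g $  — match d
step 8: stack=$ g A g A d  input=d g g g g $  — match d
step 9: stack=$ g A g A  input=g g g g $  — expand A → g
Stack after step 9: $ g A g g (top = g).

g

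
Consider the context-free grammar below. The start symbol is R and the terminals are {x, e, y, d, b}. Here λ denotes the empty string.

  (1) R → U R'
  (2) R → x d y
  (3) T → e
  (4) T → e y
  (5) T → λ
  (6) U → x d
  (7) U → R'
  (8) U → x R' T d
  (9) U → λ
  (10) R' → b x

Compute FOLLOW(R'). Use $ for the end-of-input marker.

{$, b, d, e}

FIRST(T) = {λ, e}
FIRST(R') = {b}
FIRST(U) = {λ, b, x}  (via R')
FIRST(R) = {b, x}  (via U R')
FOLLOW(R) includes $ since R is the start symbol.
FOLLOW(R): R appears on no right-hand side. Thus FOLLOW(R) = {$}.
FOLLOW(T): in U→x R' T d, T is followed by d with FIRST {d}. Thus FOLLOW(T) = {d}.
FOLLOW(U): in R→U R', U is followed by R' with FIRST {b}. Thus FOLLOW(U) = {b}.
FOLLOW(R'): in R→U R', the suffix after R' is empty, so FOLLOW(R') ⊇ FOLLOW(R) = {$}; in U→R', the suffix after R' is empty, so FOLLOW(R') ⊇ FOLLOW(U) = {b}; in U→x R' T d, R' is followed by T d with FIRST {d, e}. Thus FOLLOW(R') = {$, b, d, e}.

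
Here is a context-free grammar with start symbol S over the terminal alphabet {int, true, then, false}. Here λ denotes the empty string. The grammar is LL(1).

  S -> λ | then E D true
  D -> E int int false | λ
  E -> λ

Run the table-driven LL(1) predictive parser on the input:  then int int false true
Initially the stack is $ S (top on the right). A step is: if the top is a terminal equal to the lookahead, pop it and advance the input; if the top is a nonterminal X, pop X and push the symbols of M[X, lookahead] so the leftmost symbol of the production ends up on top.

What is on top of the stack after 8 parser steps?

step 1: stack=$ S  input=then int int false true $  — expand S -> then E D true
step 2: stack=$ true D E then  input=then int int false true $  — match then
step 3: stack=$ true D E  input=int int false true $  — expand E -> λ
step 4: stack=$ true D  input=int int false true $  — expand D -> E int int false
step 5: stack=$ true false int int E  input=int int false true $  — expand E -> λ
step 6: stack=$ true false int int  input=int int false true $  — match int
step 7: stack=$ true false int  input=int false true $  — match int
step 8: stack=$ true false  input=false true $  — match false
Stack after step 8: $ true (top = true).

true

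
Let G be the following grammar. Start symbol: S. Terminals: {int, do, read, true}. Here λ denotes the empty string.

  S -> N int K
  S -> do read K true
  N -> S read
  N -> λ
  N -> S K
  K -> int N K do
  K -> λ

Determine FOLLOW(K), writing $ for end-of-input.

FIRST(K): from K->int N K do we get {int}; from K->λ we get {λ}. So FIRST(K) = {λ, int}.
FIRST(S): from S->N int K we get {do, int}; from S->do read K true we get {do}. So FIRST(S) = {do, int}.
FIRST(N): from N->S read we get {do, int}; from N->λ we get {λ}; from N->S K we get {do, int}. So FIRST(N) = {λ, do, int}.
FOLLOW(S) includes $ since S is the start symbol.
FOLLOW(N): in S->N int K, N is followed by int K with FIRST {int}; in K->int N K do, N is followed by K do with FIRST {do, int}. Thus FOLLOW(N) = {do, int}.
FOLLOW(S): in N->S read, S is followed by read with FIRST {read}; in N->S K, S is followed by K with FIRST {λ, int}; in N->S K, the suffix after S is nullable, so FOLLOW(S) ⊇ FOLLOW(N) = {do, int}. Thus FOLLOW(S) = {$, do, int, read}.
FOLLOW(K): in S->N int K, the suffix after K is empty, so FOLLOW(K) ⊇ FOLLOW(S) = {$, do, int, read}; in S->do read K true, K is followed by true with FIRST {true}; in N->S K, the suffix after K is empty, so FOLLOW(K) ⊇ FOLLOW(N) = {do, int}; in K->int N K do, K is followed by do with FIRST {do}. Thus FOLLOW(K) = {$, do, int, read, true}.

{$, do, int, read, true}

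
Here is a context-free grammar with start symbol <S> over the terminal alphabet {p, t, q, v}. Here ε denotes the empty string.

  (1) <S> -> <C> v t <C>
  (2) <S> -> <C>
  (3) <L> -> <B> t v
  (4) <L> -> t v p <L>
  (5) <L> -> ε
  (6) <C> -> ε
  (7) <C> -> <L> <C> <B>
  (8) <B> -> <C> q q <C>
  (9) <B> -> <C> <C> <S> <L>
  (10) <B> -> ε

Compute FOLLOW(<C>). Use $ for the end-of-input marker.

{$, q, t, v}

FIRST(<S>) = {ε, q, t, v}  (via <C> v t <C>, <C>)
FIRST(<L>) = {ε, q, t, v}  (via <B> t v)
FIRST(<C>) = {ε, q, t, v}  (via <L> <C> <B>)
FIRST(<B>) = {ε, q, t, v}  (via <C> q q <C>, <C> <C> <S> <L>)
FOLLOW(<S>) includes $ since <S> is the start symbol.
FOLLOW(<S>): in <B>-><C> <C> <S> <L>, <S> is followed by <L> with FIRST {ε, q, t, v}; in <B>-><C> <C> <S> <L>, the suffix after <S> is nullable, so FOLLOW(<S>) ⊇ FOLLOW(<B>) = {$, q, t, v}. Thus FOLLOW(<S>) = {$, q, t, v}.
FOLLOW(<L>): in <L>->t v p <L>, the suffix after <L> is empty (adds nothing new); in <C>-><L> <C> <B>, <L> is followed by <C> <B> with FIRST {ε, q, t, v}; in <C>-><L> <C> <B>, the suffix after <L> is nullable, so FOLLOW(<L>) ⊇ FOLLOW(<C>) = {$, q, t, v}; in <B>-><C> <C> <S> <L>, the suffix after <L> is empty, so FOLLOW(<L>) ⊇ FOLLOW(<B>) = {$, q, t, v}. Thus FOLLOW(<L>) = {$, q, t, v}.
FOLLOW(<C>): in <S>-><C> v t <C> (occurrence 1), <C> is followed by v t <C> with FIRST {v}; in <S>-><C> v t <C> (occurrence 2), the suffix after <C> is empty, so FOLLOW(<C>) ⊇ FOLLOW(<S>) = {$, q, t, v}; in <S>-><C>, the suffix after <C> is empty, so FOLLOW(<C>) ⊇ FOLLOW(<S>) = {$, q, t, v}; in <C>-><L> <C> <B>, <C> is followed by <B> with FIRST {ε, q, t, v}; in <C>-><L> <C> <B>, the suffix after <C> is nullable (adds nothing new); in <B>-><C> q q <C> (occurrence 1), <C> is followed by q q <C> with FIRST {q}; in <B>-><C> q q <C> (occurrence 2), the suffix after <C> is empty, so FOLLOW(<C>) ⊇ FOLLOW(<B>) = {$, q, t, v}; in <B>-><C> <C> <S> <L> (occurrence 1), <C> is followed by <C> <S> <L> with FIRST {ε, q, t, v}; in <B>-><C> <C> <S> <L> (occurrence 1), the suffix after <C> is nullable, so FOLLOW(<C>) ⊇ FOLLOW(<B>) = {$, q, t, v}; in <B>-><C> <C> <S> <L> (occurrence 2), <C> is followed by <S> <L> with FIRST {ε, q, t, v}; in <B>-><C> <C> <S> <L> (occurrence 2), the suffix after <C> is nullable, so FOLLOW(<C>) ⊇ FOLLOW(<B>) = {$, q, t, v}. Thus FOLLOW(<C>) = {$, q, t, v}.
FOLLOW(<B>): in <L>-><B> t v, <B> is followed by t v with FIRST {t}; in <C>-><L> <C> <B>, the suffix after <B> is empty, so FOLLOW(<B>) ⊇ FOLLOW(<C>) = {$, q, t, v}. Thus FOLLOW(<B>) = {$, q, t, v}.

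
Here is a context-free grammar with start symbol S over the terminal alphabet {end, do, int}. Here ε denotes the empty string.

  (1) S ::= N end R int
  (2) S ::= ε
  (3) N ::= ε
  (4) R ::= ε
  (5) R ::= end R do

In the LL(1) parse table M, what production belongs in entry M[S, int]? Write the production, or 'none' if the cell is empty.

FIRST(N) = {ε}
FIRST(R) = {ε, end}
FIRST(S) = {ε, end}  (via N end R int)
FOLLOW(S) includes $ since S is the start symbol.
FOLLOW(S): S appears on no right-hand side. Thus FOLLOW(S) = {$}.
For S ::= N end R int: FIRST(N end R int) = {end}, so it goes in M[S, t] for t ∈ {end}.
For S ::= ε: FIRST(ε) = {ε}, so it goes in M[S, t] for t ∈ {}; since ε ∈ FIRST, also for every t ∈ FOLLOW(S) = {$}.
None of these place a production in M[S, int].

none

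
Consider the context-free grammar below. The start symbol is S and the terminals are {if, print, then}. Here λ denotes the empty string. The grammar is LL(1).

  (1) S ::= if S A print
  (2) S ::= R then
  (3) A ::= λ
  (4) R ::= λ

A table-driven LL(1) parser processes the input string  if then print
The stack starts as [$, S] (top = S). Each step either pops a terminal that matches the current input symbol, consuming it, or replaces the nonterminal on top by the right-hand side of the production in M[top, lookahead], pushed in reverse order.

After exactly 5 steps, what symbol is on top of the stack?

     Stack             Input            Action
  1  $ S               if then print $  expand S ::= if S A print
  2  $ print A S if    if then print $  match if
  3  $ print A S       then print $     expand S ::= R then
  4  $ print A then R  then print $     expand R ::= λ
  5  $ print A then    then print $     match then
Stack after step 5: $ print A (top = A).

A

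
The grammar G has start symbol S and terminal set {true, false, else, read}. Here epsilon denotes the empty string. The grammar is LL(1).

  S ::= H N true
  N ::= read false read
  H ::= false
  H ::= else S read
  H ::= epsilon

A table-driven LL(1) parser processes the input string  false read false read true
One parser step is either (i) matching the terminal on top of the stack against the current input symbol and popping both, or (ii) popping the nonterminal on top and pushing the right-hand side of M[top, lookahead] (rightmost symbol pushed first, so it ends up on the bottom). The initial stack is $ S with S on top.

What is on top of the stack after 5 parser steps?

step 1: stack=$ S  input=false read false read true $  — expand S ::= H N true
step 2: stack=$ true N H  input=false read false read true $  — expand H ::= false
step 3: stack=$ true N false  input=false read false read true $  — match false
step 4: stack=$ true N  input=read false read true $  — expand N ::= read false read
step 5: stack=$ true read false read  input=read false read true $  — match read
Stack after step 5: $ true read false (top = false).

false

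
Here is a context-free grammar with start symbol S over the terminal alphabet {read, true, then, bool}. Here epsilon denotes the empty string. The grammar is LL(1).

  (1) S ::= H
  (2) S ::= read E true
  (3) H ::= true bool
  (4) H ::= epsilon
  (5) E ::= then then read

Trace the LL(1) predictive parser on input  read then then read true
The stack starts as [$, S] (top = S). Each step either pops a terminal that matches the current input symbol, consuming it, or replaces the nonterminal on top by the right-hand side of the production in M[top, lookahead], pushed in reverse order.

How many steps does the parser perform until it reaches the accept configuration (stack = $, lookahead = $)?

     Stack                  Input                       Action
  1  $ S                    read then then read true $  expand S ::= read E true
  2  $ true E read          read then then read true $  match read
  3  $ true E               then then read true $       expand E ::= then then read
  4  $ true read then then  then then read true $       match then
  5  $ true read then       then read true $            match then
  6  $ true read            read true $                 match read
  7  $ true                 true $                      match true
Accept reached after 7 steps.

7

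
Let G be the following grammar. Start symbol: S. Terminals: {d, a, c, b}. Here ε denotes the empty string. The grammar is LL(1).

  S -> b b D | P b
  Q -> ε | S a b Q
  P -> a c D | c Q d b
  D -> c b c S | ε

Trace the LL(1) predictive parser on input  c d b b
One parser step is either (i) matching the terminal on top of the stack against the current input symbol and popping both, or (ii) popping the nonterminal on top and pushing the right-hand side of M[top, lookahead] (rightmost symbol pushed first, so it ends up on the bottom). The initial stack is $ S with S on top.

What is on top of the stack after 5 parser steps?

b

step 1: stack=$ S  input=c d b b $  — expand S -> P b
step 2: stack=$ b P  input=c d b b $  — expand P -> c Q d b
step 3: stack=$ b b d Q c  input=c d b b $  — match c
step 4: stack=$ b b d Q  input=d b b $  — expand Q -> ε
step 5: stack=$ b b d  input=d b b $  — match d
Stack after step 5: $ b b (top = b).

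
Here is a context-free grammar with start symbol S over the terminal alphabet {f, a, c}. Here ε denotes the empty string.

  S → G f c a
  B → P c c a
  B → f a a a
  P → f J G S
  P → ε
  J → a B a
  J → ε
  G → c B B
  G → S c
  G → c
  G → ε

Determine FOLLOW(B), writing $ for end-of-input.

{a, c, f}

FIRST(P) = {ε, f}
FIRST(J) = {ε, a}
FIRST(B) = {c, f}  (via P c c a)
FIRST(S) = {c, f}  (via G f c a)
FIRST(G) = {ε, c, f}  (via S c)
FOLLOW(S) includes $ since S is the start symbol.
FOLLOW(P): in B→P c c a, P is followed by c c a with FIRST {c}. Thus FOLLOW(P) = {c}.
FOLLOW(S): in P→f J G S, the suffix after S is empty, so FOLLOW(S) ⊇ FOLLOW(P) = {c}; in G→S c, S is followed by c with FIRST {c}. Thus FOLLOW(S) = {$, c}.
FOLLOW(J): in P→f J G S, J is followed by G S with FIRST {c, f}. Thus FOLLOW(J) = {c, f}.
FOLLOW(G): in S→G f c a, G is followed by f c a with FIRST {f}; in P→f J G S, G is followed by S with FIRST {c, f}. Thus FOLLOW(G) = {c, f}.
FOLLOW(B): in J→a B a, B is followed by a with FIRST {a}; in G→c B B (occurrence 1), B is followed by B with FIRST {c, f}; in G→c B B (occurrence 2), the suffix after B is empty, so FOLLOW(B) ⊇ FOLLOW(G) = {c, f}. Thus FOLLOW(B) = {a, c, f}.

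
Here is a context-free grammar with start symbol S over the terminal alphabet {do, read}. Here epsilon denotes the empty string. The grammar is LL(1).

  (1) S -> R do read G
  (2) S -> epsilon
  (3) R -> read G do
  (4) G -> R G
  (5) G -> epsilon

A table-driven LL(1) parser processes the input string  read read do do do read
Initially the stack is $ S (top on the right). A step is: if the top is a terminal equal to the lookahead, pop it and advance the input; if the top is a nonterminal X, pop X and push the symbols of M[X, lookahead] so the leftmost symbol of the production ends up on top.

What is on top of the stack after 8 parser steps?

G

step 1: stack=$ S  input=read read do do do read $  — expand S -> R do read G
step 2: stack=$ G read do R  input=read read do do do read $  — expand R -> read G do
step 3: stack=$ G read do do G read  input=read read do do do read $  — match read
step 4: stack=$ G read do do G  input=read do do do read $  — expand G -> R G
step 5: stack=$ G read do do G R  input=read do do do read $  — expand R -> read G do
step 6: stack=$ G read do do G do G read  input=read do do do read $  — match read
step 7: stack=$ G read do do G do G  input=do do do read $  — expand G -> epsilon
step 8: stack=$ G read do do G do  input=do do do read $  — match do
Stack after step 8: $ G read do do G (top = G).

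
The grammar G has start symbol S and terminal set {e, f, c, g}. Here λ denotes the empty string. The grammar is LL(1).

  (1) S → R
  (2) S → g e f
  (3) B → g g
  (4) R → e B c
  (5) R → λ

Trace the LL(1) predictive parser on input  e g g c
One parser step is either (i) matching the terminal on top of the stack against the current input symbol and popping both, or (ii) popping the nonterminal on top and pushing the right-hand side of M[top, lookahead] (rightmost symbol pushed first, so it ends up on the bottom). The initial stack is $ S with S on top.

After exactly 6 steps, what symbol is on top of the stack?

     Stack    Input      Action
  1  $ S      e g g c $  expand S → R
  2  $ R      e g g c $  expand R → e B c
  3  $ c B e  e g g c $  match e
  4  $ c B    g g c $    expand B → g g
  5  $ c g g  g g c $    match g
  6  $ c g    g c $      match g
Stack after step 6: $ c (top = c).

c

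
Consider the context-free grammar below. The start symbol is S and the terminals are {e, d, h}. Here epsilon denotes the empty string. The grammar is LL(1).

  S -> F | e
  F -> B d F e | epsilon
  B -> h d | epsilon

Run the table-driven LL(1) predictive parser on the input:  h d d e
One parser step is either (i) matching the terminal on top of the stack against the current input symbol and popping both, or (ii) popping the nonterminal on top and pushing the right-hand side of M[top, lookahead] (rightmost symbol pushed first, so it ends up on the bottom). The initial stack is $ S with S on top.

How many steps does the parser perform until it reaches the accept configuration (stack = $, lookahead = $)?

step 1: stack=$ S  input=h d d e $  — expand S -> F
step 2: stack=$ F  input=h d d e $  — expand F -> B d F e
step 3: stack=$ e F d B  input=h d d e $  — expand B -> h d
step 4: stack=$ e F d d h  input=h d d e $  — match h
step 5: stack=$ e F d d  input=d d e $  — match d
step 6: stack=$ e F d  input=d e $  — match d
step 7: stack=$ e F  input=e $  — expand F -> epsilon
step 8: stack=$ e  input=e $  — match e
Accept reached after 8 steps.

8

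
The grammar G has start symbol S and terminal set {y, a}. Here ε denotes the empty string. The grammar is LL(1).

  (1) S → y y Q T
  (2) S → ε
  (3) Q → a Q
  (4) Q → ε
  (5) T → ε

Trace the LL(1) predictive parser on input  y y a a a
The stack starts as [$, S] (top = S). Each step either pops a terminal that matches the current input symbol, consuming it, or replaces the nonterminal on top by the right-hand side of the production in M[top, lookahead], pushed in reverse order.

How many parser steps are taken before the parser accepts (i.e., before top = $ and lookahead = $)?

11

      Stack      Input        Action
   1  $ S        y y a a a $  expand S → y y Q T
   2  $ T Q y y  y y a a a $  match y
   3  $ T Q y    y a a a $    match y
   4  $ T Q      a a a $      expand Q → a Q
   5  $ T Q a    a a a $      match a
   6  $ T Q      a a $        expand Q → a Q
   7  $ T Q a    a a $        match a
   8  $ T Q      a $          expand Q → a Q
   9  $ T Q a    a $          match a
  10  $ T Q      $            expand Q → ε
  11  $ T        $            expand T → ε
Accept reached after 11 steps.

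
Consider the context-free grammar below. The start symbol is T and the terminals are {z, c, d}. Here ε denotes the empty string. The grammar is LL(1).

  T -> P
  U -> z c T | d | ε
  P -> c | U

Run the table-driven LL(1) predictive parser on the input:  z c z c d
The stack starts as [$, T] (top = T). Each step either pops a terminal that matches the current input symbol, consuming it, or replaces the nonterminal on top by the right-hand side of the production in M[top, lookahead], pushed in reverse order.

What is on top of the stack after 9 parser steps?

step 1: stack=$ T  input=z c z c d $  — expand T -> P
step 2: stack=$ P  input=z c z c d $  — expand P -> U
step 3: stack=$ U  input=z c z c d $  — expand U -> z c T
step 4: stack=$ T c z  input=z c z c d $  — match z
step 5: stack=$ T c  input=c z c d $  — match c
step 6: stack=$ T  input=z c d $  — expand T -> P
step 7: stack=$ P  input=z c d $  — expand P -> U
step 8: stack=$ U  input=z c d $  — expand U -> z c T
step 9: stack=$ T c z  input=z c d $  — match z
Stack after step 9: $ T c (top = c).

c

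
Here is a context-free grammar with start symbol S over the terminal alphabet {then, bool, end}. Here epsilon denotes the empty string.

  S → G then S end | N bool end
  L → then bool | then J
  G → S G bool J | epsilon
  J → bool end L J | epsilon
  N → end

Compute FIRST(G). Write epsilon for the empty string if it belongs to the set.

{epsilon, end, then}

FIRST(L): from L→then bool we get {then}; from L→then J we get {then}. So FIRST(L) = {then}.
FIRST(J): from J→bool end L J we get {bool}; from J→epsilon we get {epsilon}. So FIRST(J) = {epsilon, bool}.
FIRST(N): from N→end we get {end}. So FIRST(N) = {end}.
FIRST(S): from S→G then S end we get {end, then}; from S→N bool end we get {end}. So FIRST(S) = {end, then}.
FIRST(G): from G→S G bool J we get {end, then}; from G→epsilon we get {epsilon}. So FIRST(G) = {epsilon, end, then}.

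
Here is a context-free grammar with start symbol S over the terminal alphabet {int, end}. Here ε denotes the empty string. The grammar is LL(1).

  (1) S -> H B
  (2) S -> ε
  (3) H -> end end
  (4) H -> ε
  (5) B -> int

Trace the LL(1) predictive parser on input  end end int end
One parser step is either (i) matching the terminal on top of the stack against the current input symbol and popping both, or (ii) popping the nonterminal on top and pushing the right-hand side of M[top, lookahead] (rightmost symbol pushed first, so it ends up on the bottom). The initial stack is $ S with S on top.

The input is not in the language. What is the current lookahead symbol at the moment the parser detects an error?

step 1: stack=$ S  input=end end int end $  — expand S -> H B
step 2: stack=$ B H  input=end end int end $  — expand H -> end end
step 3: stack=$ B end end  input=end end int end $  — match end
step 4: stack=$ B end  input=end int end $  — match end
step 5: stack=$ B  input=int end $  — expand B -> int
step 6: stack=$ int  input=int end $  — match int
step 7: stack=$  input=end $  — error: stack empty but input remains

end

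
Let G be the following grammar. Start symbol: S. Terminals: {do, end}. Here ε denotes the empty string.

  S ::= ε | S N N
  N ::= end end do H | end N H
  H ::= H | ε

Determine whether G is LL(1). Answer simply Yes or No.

No

FIRST(S) = {ε, end}
FIRST(N) = {end}
FIRST(H) = {ε}
FOLLOW(S) = {$, end}
FOLLOW(N) = {$, end}
FOLLOW(H) = {$, end}
Cell M[H, $] receives both H ::= H and H ::= ε — the grammar is not LL(1).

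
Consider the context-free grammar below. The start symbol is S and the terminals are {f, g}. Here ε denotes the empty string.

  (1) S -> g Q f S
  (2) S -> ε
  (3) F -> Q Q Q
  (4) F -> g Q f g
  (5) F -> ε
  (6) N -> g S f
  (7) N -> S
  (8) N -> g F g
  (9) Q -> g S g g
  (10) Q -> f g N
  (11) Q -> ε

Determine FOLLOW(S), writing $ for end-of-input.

{$, f, g}

FIRST(S): from S->g Q f S we get {g}; from S->ε we get {ε}. So FIRST(S) = {ε, g}.
FIRST(Q): from Q->g S g g we get {g}; from Q->f g N we get {f}; from Q->ε we get {ε}. So FIRST(Q) = {ε, f, g}.
FIRST(F): from F->Q Q Q we get {ε, f, g}; from F->g Q f g we get {g}; from F->ε we get {ε}. So FIRST(F) = {ε, f, g}.
FIRST(N): from N->g S f we get {g}; from N->S we get {ε, g}; from N->g F g we get {g}. So FIRST(N) = {ε, g}.
FOLLOW(S) includes $ since S is the start symbol.
FOLLOW(F): in N->g F g, F is followed by g with FIRST {g}. Thus FOLLOW(F) = {g}.
FOLLOW(Q): in S->g Q f S, Q is followed by f S with FIRST {f}; in F->Q Q Q (occurrence 1), Q is followed by Q Q with FIRST {ε, f, g}; in F->Q Q Q (occurrence 1), the suffix after Q is nullable, so FOLLOW(Q) ⊇ FOLLOW(F) = {g}; in F->Q Q Q (occurrence 2), Q is followed by Q with FIRST {ε, f, g}; in F->Q Q Q (occurrence 2), the suffix after Q is nullable, so FOLLOW(Q) ⊇ FOLLOW(F) = {g}; in F->Q Q Q (occurrence 3), the suffix after Q is empty, so FOLLOW(Q) ⊇ FOLLOW(F) = {g}; in F->g Q f g, Q is followed by f g with FIRST {f}. Thus FOLLOW(Q) = {f, g}.
FOLLOW(N): in Q->f g N, the suffix after N is empty, so FOLLOW(N) ⊇ FOLLOW(Q) = {f, g}. Thus FOLLOW(N) = {f, g}.
FOLLOW(S): in S->g Q f S, the suffix after S is empty (adds nothing new); in N->g S f, S is followed by f with FIRST {f}; in N->S, the suffix after S is empty, so FOLLOW(S) ⊇ FOLLOW(N) = {f, g}; in Q->g S g g, S is followed by g g with FIRST {g}. Thus FOLLOW(S) = {$, f, g}.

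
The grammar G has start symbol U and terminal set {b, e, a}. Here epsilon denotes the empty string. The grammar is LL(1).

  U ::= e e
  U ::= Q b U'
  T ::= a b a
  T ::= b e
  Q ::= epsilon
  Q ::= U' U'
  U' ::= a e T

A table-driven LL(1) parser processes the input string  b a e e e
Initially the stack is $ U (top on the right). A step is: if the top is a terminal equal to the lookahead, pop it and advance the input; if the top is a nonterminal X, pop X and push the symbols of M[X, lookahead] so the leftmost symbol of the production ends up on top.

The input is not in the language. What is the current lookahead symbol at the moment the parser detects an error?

e

step 1: stack=$ U  input=b a e e e $  — expand U ::= Q b U'
step 2: stack=$ U' b Q  input=b a e e e $  — expand Q ::= epsilon
step 3: stack=$ U' b  input=b a e e e $  — match b
step 4: stack=$ U'  input=a e e e $  — expand U' ::= a e T
step 5: stack=$ T e a  input=a e e e $  — match a
step 6: stack=$ T e  input=e e e $  — match e
step 7: stack=$ T  input=e e $  — error: M[T, e] is empty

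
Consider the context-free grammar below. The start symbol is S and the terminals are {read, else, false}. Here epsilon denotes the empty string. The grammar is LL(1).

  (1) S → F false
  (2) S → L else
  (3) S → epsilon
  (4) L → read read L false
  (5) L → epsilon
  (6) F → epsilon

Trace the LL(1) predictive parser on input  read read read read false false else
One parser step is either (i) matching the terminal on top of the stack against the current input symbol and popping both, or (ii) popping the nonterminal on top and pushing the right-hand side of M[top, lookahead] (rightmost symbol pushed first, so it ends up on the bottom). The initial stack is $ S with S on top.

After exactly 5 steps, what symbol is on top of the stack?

step 1: stack=$ S  input=read read read read false false else $  — expand S → L else
step 2: stack=$ else L  input=read read read read false false else $  — expand L → read read L false
step 3: stack=$ else false L read read  input=read read read read false false else $  — match read
step 4: stack=$ else false L read  input=read read read false false else $  — match read
step 5: stack=$ else false L  input=read read false false else $  — expand L → read read L false
Stack after step 5: $ else false false L read read (top = read).

read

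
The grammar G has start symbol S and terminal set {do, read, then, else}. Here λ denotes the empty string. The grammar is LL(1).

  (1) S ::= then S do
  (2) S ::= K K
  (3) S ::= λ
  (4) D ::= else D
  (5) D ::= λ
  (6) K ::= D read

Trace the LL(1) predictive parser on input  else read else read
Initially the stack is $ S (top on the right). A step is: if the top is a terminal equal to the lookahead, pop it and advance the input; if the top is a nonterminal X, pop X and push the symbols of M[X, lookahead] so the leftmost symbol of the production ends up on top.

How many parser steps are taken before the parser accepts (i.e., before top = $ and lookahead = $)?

11

step 1: stack=$ S  input=else read else read $  — expand S ::= K K
step 2: stack=$ K K  input=else read else read $  — expand K ::= D read
step 3: stack=$ K read D  input=else read else read $  — expand D ::= else D
step 4: stack=$ K read D else  input=else read else read $  — match else
step 5: stack=$ K read D  input=read else read $  — expand D ::= λ
step 6: stack=$ K read  input=read else read $  — match read
step 7: stack=$ K  input=else read $  — expand K ::= D read
step 8: stack=$ read D  input=else read $  — expand D ::= else D
step 9: stack=$ read D else  input=else read $  — match else
step 10: stack=$ read D  input=read $  — expand D ::= λ
step 11: stack=$ read  input=read $  — match read
Accept reached after 11 steps.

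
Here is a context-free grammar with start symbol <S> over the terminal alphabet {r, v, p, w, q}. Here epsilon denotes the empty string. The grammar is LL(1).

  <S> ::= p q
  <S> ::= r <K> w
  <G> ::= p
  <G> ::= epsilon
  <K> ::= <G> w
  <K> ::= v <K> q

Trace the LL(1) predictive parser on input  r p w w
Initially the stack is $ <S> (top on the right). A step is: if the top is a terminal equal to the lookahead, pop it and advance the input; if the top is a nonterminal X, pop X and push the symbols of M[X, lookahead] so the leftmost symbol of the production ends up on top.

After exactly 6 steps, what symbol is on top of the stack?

w

step 1: stack=$ <S>  input=r p w w $  — expand <S> ::= r <K> w
step 2: stack=$ w <K> r  input=r p w w $  — match r
step 3: stack=$ w <K>  input=p w w $  — expand <K> ::= <G> w
step 4: stack=$ w w <G>  input=p w w $  — expand <G> ::= p
step 5: stack=$ w w p  input=p w w $  — match p
step 6: stack=$ w w  input=w w $  — match w
Stack after step 6: $ w (top = w).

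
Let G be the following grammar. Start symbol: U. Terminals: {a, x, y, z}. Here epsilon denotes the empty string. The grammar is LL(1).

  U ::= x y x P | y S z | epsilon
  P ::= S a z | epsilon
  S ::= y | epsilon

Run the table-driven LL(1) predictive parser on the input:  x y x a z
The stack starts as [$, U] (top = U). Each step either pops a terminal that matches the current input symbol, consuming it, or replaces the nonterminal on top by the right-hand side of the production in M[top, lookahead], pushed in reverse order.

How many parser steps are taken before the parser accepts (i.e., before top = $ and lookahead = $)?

     Stack      Input        Action
  1  $ U        x y x a z $  expand U ::= x y x P
  2  $ P x y x  x y x a z $  match x
  3  $ P x y    y x a z $    match y
  4  $ P x      x a z $      match x
  5  $ P        a z $        expand P ::= S a z
  6  $ z a S    a z $        expand S ::= epsilon
  7  $ z a      a z $        match a
  8  $ z        z $          match z
Accept reached after 8 steps.

8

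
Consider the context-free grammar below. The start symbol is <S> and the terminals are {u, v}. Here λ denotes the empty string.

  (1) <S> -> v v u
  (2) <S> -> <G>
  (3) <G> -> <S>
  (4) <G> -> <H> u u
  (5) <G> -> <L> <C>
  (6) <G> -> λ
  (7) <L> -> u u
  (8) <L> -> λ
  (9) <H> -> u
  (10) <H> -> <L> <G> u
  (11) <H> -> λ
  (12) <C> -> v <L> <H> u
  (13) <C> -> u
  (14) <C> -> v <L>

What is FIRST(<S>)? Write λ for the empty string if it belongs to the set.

{λ, u, v}

FIRST(<L>): from <L>->u u we get {u}; from <L>->λ we get {λ}. So FIRST(<L>) = {λ, u}.
FIRST(<C>): from <C>->v <L> <H> u we get {v}; from <C>->u we get {u}; from <C>->v <L> we get {v}. So FIRST(<C>) = {u, v}.
FIRST(<S>): from <S>->v v u we get {v}; from <S>-><G> we get {λ, u, v}. So FIRST(<S>) = {λ, u, v}.
FIRST(<G>): from <G>-><S> we get {λ, u, v}; from <G>-><H> u u we get {u, v}; from <G>-><L> <C> we get {u, v}; from <G>->λ we get {λ}. So FIRST(<G>) = {λ, u, v}.
FIRST(<H>): from <H>->u we get {u}; from <H>-><L> <G> u we get {u, v}; from <H>->λ we get {λ}. So FIRST(<H>) = {λ, u, v}.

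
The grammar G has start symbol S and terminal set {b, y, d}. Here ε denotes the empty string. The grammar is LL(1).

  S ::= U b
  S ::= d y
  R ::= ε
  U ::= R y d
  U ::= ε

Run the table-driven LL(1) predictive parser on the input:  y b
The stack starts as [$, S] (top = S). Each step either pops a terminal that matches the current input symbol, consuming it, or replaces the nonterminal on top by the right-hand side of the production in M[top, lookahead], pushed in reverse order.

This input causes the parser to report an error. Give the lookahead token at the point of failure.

b

step 1: stack=$ S  input=y b $  — expand S ::= U b
step 2: stack=$ b U  input=y b $  — expand U ::= R y d
step 3: stack=$ b d y R  input=y b $  — expand R ::= ε
step 4: stack=$ b d y  input=y b $  — match y
step 5: stack=$ b d  input=b $  — error: top is terminal d but lookahead is b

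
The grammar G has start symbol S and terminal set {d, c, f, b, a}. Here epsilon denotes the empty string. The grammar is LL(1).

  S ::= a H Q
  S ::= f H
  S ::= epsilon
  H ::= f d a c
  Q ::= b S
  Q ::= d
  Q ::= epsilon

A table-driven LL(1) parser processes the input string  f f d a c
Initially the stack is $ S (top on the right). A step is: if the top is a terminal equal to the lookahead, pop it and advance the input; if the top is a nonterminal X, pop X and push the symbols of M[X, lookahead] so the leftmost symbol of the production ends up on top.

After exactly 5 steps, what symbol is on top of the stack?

a

     Stack      Input        Action
  1  $ S        f f d a c $  expand S ::= f H
  2  $ H f      f f d a c $  match f
  3  $ H        f d a c $    expand H ::= f d a c
  4  $ c a d f  f d a c $    match f
  5  $ c a d    d a c $      match d
Stack after step 5: $ c a (top = a).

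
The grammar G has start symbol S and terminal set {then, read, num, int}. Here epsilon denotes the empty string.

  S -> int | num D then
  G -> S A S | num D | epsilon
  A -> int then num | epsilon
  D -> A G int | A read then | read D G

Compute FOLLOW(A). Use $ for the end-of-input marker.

FIRST(S): from S->int we get {int}; from S->num D then we get {num}. So FIRST(S) = {int, num}.
FIRST(A): from A->int then num we get {int}; from A->epsilon we get {epsilon}. So FIRST(A) = {epsilon, int}.
FIRST(G): from G->S A S we get {int, num}; from G->num D we get {num}; from G->epsilon we get {epsilon}. So FIRST(G) = {epsilon, int, num}.
FIRST(D): from D->A G int we get {int, num}; from D->A read then we get {int, read}; from D->read D G we get {read}. So FIRST(D) = {int, num, read}.
FOLLOW(S) includes $ since S is the start symbol.
FOLLOW(A): in G->S A S, A is followed by S with FIRST {int, num}; in D->A G int, A is followed by G int with FIRST {int, num}; in D->A read then, A is followed by read then with FIRST {read}. Thus FOLLOW(A) = {int, num, read}.
FOLLOW(S): in G->S A S (occurrence 1), S is followed by A S with FIRST {int, num}; in G->S A S (occurrence 2), the suffix after S is empty, so FOLLOW(S) ⊇ FOLLOW(G) = {int, num, then}. Thus FOLLOW(S) = {$, int, num, then}.
FOLLOW(G): in D->A G int, G is followed by int with FIRST {int}; in D->read D G, the suffix after G is empty, so FOLLOW(G) ⊇ FOLLOW(D) = {int, num, then}. Thus FOLLOW(G) = {int, num, then}.
FOLLOW(D): in S->num D then, D is followed by then with FIRST {then}; in G->num D, the suffix after D is empty, so FOLLOW(D) ⊇ FOLLOW(G) = {int, num, then}; in D->read D G, D is followed by G with FIRST {epsilon, int, num}; in D->read D G, the suffix after D is nullable (adds nothing new). Thus FOLLOW(D) = {int, num, then}.

{int, num, read}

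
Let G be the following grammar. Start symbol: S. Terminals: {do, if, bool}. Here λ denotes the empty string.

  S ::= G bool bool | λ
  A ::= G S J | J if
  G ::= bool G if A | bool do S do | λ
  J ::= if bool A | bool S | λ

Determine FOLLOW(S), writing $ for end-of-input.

{$, bool, do, if}

FIRST(G): from G::=bool G if A we get {bool}; from G::=bool do S do we get {bool}; from G::=λ we get {λ}. So FIRST(G) = {λ, bool}.
FIRST(J): from J::=if bool A we get {if}; from J::=bool S we get {bool}; from J::=λ we get {λ}. So FIRST(J) = {λ, bool, if}.
FIRST(S): from S::=G bool bool we get {bool}; from S::=λ we get {λ}. So FIRST(S) = {λ, bool}.
FIRST(A): from A::=G S J we get {λ, bool, if}; from A::=J if we get {bool, if}. So FIRST(A) = {λ, bool, if}.
FOLLOW(S) includes $ since S is the start symbol.
FOLLOW(S): in A::=G S J, S is followed by J with FIRST {λ, bool, if}; in A::=G S J, the suffix after S is nullable, so FOLLOW(S) ⊇ FOLLOW(A) = {bool, if}; in G::=bool do S do, S is followed by do with FIRST {do}; in J::=bool S, the suffix after S is empty, so FOLLOW(S) ⊇ FOLLOW(J) = {bool, if}. Thus FOLLOW(S) = {$, bool, do, if}.
FOLLOW(A): in G::=bool G if A, the suffix after A is empty, so FOLLOW(A) ⊇ FOLLOW(G) = {bool, if}; in J::=if bool A, the suffix after A is empty, so FOLLOW(A) ⊇ FOLLOW(J) = {bool, if}. Thus FOLLOW(A) = {bool, if}.
FOLLOW(G): in S::=G bool bool, G is followed by bool bool with FIRST {bool}; in A::=G S J, G is followed by S J with FIRST {λ, bool, if}; in A::=G S J, the suffix after G is nullable, so FOLLOW(G) ⊇ FOLLOW(A) = {bool, if}; in G::=bool G if A, G is followed by if A with FIRST {if}. Thus FOLLOW(G) = {bool, if}.
FOLLOW(J): in A::=G S J, the suffix after J is empty, so FOLLOW(J) ⊇ FOLLOW(A) = {bool, if}; in A::=J if, J is followed by if with FIRST {if}. Thus FOLLOW(J) = {bool, if}.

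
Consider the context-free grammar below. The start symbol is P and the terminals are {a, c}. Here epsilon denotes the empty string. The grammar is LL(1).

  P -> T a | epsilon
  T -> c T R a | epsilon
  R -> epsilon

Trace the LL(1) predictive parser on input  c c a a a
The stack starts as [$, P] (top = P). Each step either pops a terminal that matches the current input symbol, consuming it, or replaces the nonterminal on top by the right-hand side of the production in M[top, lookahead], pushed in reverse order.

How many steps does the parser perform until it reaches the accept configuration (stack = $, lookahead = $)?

11

      Stack            Input        Action
   1  $ P              c c a a a $  expand P -> T a
   2  $ a T            c c a a a $  expand T -> c T R a
   3  $ a a R T c      c c a a a $  match c
   4  $ a a R T        c a a a $    expand T -> c T R a
   5  $ a a R a R T c  c a a a $    match c
   6  $ a a R a R T    a a a $      expand T -> epsilon
   7  $ a a R a R      a a a $      expand R -> epsilon
   8  $ a a R a        a a a $      match a
   9  $ a a R          a a $        expand R -> epsilon
  10  $ a a            a a $        match a
  11  $ a              a $          match a
Accept reached after 11 steps.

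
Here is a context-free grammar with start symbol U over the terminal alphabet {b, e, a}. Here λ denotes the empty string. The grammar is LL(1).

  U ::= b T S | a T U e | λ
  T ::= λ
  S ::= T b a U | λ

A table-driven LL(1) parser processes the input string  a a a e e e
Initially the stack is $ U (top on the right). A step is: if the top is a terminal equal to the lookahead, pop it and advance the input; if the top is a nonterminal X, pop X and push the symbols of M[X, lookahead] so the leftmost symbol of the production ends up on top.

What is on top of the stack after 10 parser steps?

e

step 1: stack=$ U  input=a a a e e e $  — expand U ::= a T U e
step 2: stack=$ e U T a  input=a a a e e e $  — match a
step 3: stack=$ e U T  input=a a e e e $  — expand T ::= λ
step 4: stack=$ e U  input=a a e e e $  — expand U ::= a T U e
step 5: stack=$ e e U T a  input=a a e e e $  — match a
step 6: stack=$ e e U T  input=a e e e $  — expand T ::= λ
step 7: stack=$ e e U  input=a e e e $  — expand U ::= a T U e
step 8: stack=$ e e e U T a  input=a e e e $  — match a
step 9: stack=$ e e e U T  input=e e e $  — expand T ::= λ
step 10: stack=$ e e e U  input=e e e $  — expand U ::= λ
Stack after step 10: $ e e e (top = e).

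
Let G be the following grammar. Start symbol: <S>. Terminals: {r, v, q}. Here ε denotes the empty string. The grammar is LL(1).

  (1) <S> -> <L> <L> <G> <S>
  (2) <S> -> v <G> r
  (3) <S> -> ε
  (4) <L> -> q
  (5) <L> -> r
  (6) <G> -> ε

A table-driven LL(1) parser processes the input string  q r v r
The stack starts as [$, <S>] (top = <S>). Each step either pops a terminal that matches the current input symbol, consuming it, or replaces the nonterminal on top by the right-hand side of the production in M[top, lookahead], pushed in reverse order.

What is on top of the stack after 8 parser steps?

     Stack              Input      Action
  1  $ <S>              q r v r $  expand <S> -> <L> <L> <G> <S>
  2  $ <S> <G> <L> <L>  q r v r $  expand <L> -> q
  3  $ <S> <G> <L> q    q r v r $  match q
  4  $ <S> <G> <L>      r v r $    expand <L> -> r
  5  $ <S> <G> r        r v r $    match r
  6  $ <S> <G>          v r $      expand <G> -> ε
  7  $ <S>              v r $      expand <S> -> v <G> r
  8  $ r <G> v          v r $      match v
Stack after step 8: $ r <G> (top = <G>).

<G>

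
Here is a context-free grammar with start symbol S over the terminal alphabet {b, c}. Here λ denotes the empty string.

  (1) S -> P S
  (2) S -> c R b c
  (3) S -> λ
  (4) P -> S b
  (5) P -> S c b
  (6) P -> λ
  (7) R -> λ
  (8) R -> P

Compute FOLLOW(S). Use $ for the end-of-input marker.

FIRST(S) = {λ, b, c}  (via P S)
FIRST(P) = {λ, b, c}  (via S b, S c b)
FIRST(R) = {λ, b, c}  (via P)
FOLLOW(S) includes $ since S is the start symbol.
FOLLOW(S): in S->P S, the suffix after S is empty (adds nothing new); in P->S b, S is followed by b with FIRST {b}; in P->S c b, S is followed by c b with FIRST {c}. Thus FOLLOW(S) = {$, b, c}.
FOLLOW(R): in S->c R b c, R is followed by b c with FIRST {b}. Thus FOLLOW(R) = {b}.
FOLLOW(P): in S->P S, P is followed by S with FIRST {λ, b, c}; in S->P S, the suffix after P is nullable, so FOLLOW(P) ⊇ FOLLOW(S) = {$, b, c}; in R->P, the suffix after P is empty, so FOLLOW(P) ⊇ FOLLOW(R) = {b}. Thus FOLLOW(P) = {$, b, c}.

{$, b, c}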